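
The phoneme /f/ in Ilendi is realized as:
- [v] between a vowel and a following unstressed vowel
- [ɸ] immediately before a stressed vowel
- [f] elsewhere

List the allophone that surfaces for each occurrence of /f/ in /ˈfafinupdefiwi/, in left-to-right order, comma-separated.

[ɸ], [v], [v]

Occurrence 1 (position 1): immediately before a stressed vowel → [ɸ].
Occurrence 2 (position 3): between a vowel and a following unstressed vowel → [v].
Occurrence 3 (position 10): between a vowel and a following unstressed vowel → [v].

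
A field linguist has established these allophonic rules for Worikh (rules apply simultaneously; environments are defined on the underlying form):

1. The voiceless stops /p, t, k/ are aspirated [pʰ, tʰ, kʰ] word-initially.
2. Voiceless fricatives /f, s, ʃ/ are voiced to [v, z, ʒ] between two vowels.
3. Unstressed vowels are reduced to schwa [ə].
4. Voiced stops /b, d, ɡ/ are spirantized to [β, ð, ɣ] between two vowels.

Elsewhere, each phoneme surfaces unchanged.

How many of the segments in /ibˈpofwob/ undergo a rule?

2

Segments that undergo a rule: /i/ → [ə] (rule 3); /o/ → [ə] (rule 3).
All other segments surface unchanged.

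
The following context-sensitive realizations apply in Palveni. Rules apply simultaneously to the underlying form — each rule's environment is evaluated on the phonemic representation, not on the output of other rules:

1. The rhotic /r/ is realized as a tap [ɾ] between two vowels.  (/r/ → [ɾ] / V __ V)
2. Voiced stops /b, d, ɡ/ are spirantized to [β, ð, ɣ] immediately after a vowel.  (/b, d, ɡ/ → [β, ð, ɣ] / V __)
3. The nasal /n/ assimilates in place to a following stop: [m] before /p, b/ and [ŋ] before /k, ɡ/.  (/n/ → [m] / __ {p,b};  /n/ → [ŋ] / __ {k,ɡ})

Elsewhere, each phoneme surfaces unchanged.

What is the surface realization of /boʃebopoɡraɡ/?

[boʃeβopoɣraɣ]

/b/ (word-initial) is in the target of rule 2 but the environment (immediately after a vowel) is not met → [b].
/o/ — not in any rule's target class → [o].
/ʃ/ (between /o/ and /e/) is unaffected → [ʃ].
/e/ (between /ʃ/ and /b/): no rule targets it → [e].
/b/ meets the environment for rule 2 (immediately after a vowel) → [β].
/o/ — not in any rule's target class → [o].
/p/ (between /o/ and /o/) is unaffected → [p].
/o/ (between /p/ and /ɡ/): no rule targets it → [o].
/ɡ/ (between /o/ and /r/) occurs immediately after a vowel → [ɣ] by rule 2.
/r/ — between /ɡ/ and /a/; rule 1 does not apply here → [r].
/a/ — not in any rule's target class → [a].
/ɡ/ (word-final): immediately after a vowel, so rule 2 applies → [ɣ].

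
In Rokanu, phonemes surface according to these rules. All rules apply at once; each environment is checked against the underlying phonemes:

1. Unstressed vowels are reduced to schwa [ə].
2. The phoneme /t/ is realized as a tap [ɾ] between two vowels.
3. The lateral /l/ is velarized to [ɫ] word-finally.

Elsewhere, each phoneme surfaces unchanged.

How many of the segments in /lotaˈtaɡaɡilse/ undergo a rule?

Segments that undergo a rule: /o/ → [ə] (rule 1); /t/ → [ɾ] (rule 2); /a/ → [ə] (rule 1); /t/ → [ɾ] (rule 2); /a/ → [ə] (rule 1); /i/ → [ə] (rule 1); /e/ → [ə] (rule 1).
All other segments surface unchanged.

7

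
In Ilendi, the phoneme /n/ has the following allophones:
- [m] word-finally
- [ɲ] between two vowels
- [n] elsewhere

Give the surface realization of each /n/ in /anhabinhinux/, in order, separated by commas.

Occurrence 1 (position 2): no conditioning environment matches → elsewhere allophone [n].
Occurrence 2 (position 7): no conditioning environment matches → elsewhere allophone [n].
Occurrence 3 (position 10): between two vowels → [ɲ].

[n], [n], [ɲ]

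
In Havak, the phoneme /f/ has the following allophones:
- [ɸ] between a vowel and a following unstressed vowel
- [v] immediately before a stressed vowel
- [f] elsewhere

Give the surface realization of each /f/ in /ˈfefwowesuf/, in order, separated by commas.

Occurrence 1 (position 1): immediately before a stressed vowel → [v].
Occurrence 2 (position 3): no conditioning environment matches → elsewhere allophone [f].
Occurrence 3 (position 10): no conditioning environment matches → elsewhere allophone [f].

[v], [f], [f]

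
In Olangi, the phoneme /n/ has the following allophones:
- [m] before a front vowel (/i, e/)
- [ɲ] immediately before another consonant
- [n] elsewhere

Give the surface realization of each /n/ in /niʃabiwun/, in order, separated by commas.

[m], [n]

Occurrence 1 (position 1): before a front vowel (/i, e/) → [m].
Occurrence 2 (position 9): no conditioning environment matches → elsewhere allophone [n].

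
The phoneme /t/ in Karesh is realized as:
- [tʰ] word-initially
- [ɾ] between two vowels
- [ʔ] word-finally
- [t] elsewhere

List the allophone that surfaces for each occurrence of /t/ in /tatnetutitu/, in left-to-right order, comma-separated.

Occurrence 1 (position 1): word-initially → [tʰ].
Occurrence 2 (position 3): no conditioning environment matches → elsewhere allophone [t].
Occurrence 3 (position 6): between two vowels → [ɾ].
Occurrence 4 (position 8): between two vowels → [ɾ].
Occurrence 5 (position 10): between two vowels → [ɾ].

[tʰ], [t], [ɾ], [ɾ], [ɾ]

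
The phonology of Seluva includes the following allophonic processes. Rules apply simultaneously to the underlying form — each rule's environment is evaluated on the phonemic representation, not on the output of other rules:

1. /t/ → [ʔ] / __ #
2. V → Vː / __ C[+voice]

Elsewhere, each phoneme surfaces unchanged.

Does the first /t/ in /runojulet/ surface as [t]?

No

/t/ meets the environment for rule 1 (word-finally) → [ʔ].
The actual realization is [ʔ], not [t].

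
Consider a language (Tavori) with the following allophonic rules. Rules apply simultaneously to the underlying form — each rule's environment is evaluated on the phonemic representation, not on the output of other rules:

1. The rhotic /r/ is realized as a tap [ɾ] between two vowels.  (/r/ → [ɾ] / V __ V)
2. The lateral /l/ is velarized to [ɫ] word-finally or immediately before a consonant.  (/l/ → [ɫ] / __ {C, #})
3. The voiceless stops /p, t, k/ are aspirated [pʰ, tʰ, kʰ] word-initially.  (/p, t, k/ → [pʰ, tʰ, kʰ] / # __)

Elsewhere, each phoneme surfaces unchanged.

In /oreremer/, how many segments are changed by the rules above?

2

Segments that undergo a rule: /r/ → [ɾ] (rule 1); /r/ → [ɾ] (rule 1).
All other segments surface unchanged.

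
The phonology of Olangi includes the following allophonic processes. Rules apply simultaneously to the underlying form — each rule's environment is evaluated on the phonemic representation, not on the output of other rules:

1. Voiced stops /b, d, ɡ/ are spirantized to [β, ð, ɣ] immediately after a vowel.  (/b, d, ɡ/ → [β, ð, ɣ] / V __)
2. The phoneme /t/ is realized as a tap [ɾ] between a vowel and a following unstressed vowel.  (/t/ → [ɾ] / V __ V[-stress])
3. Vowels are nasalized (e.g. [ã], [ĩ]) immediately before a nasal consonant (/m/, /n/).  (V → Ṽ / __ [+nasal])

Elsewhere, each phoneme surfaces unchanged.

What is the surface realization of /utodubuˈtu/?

[uɾoðuβuˈtu]

/u/ (word-initial): rule 3 targets it, but not before a nasal consonant → unchanged [u].
Rule 2 applies to /t/ (between /u/ and /o/: between a vowel and a following unstressed vowel) → [ɾ].
/o/ (between /t/ and /d/): rule 3 targets it, but not before a nasal consonant → unchanged [o].
/d/ — between /o/ and /u/, immediately after a vowel — surfaces as [ð] (rule 1).
/u/ — between /d/ and /b/; rule 3 does not apply here → [u].
/b/ (between /u/ and /u/) occurs immediately after a vowel → [β] by rule 1.
/u/ (between /b/ and /t/) is in the target of rule 3 but the environment (before a nasal consonant) is not met → [u].
/t/ (between /u/ and /u/): rule 2 targets it, but not between a vowel and a following unstressed vowel → unchanged [t].
/u/ (word-final) is in the target of rule 3 but the environment (before a nasal consonant) is not met → [u].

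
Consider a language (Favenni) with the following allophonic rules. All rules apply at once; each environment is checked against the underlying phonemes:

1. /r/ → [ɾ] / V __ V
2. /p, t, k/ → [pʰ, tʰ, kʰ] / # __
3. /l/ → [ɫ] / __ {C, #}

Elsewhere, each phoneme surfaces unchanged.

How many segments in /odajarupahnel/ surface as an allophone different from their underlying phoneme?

Segments that undergo a rule: /r/ → [ɾ] (rule 1); /l/ → [ɫ] (rule 3).
All other segments surface unchanged.

2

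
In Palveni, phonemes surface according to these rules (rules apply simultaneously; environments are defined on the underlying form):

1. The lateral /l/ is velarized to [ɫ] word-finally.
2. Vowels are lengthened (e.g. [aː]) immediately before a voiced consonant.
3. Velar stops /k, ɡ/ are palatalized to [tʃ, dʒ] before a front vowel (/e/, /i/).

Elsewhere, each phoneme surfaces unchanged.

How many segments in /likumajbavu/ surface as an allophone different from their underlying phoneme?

3

Segments that undergo a rule: /u/ → [uː] (rule 2); /a/ → [aː] (rule 2); /a/ → [aː] (rule 2).
All other segments surface unchanged.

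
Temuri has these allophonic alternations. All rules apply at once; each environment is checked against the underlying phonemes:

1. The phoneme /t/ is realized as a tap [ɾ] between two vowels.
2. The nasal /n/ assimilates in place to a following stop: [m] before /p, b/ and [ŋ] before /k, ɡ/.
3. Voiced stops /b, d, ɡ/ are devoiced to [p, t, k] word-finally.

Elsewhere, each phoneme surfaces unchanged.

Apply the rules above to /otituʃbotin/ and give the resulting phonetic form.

[oɾiɾuʃboɾin]

/o/ — not in any rule's target class → [o].
/t/ (between /o/ and /i/) occurs between two vowels → [ɾ] by rule 1.
/i/ (between /t/ and /t/): no rule targets it → [i].
Rule 1 applies to /t/ (between /i/ and /u/: between two vowels) → [ɾ].
/u/ (between /t/ and /ʃ/): no rule targets it → [u].
/ʃ/ (between /u/ and /b/) is unaffected → [ʃ].
/b/ (between /ʃ/ and /o/) is in the target of rule 3 but the environment (word-finally) is not met → [b].
/o/ stays [o].
/t/ (between /o/ and /i/): between two vowels, so rule 1 applies → [ɾ].
/i/ stays [i].
/n/ (word-final) fails the environment for rule 2, so it stays [n].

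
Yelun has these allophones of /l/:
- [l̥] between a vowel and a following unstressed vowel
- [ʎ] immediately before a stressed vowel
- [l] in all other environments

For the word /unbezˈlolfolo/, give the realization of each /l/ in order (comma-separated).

[ʎ], [l], [l̥]

Occurrence 1 (position 6): immediately before a stressed vowel → [ʎ].
Occurrence 2 (position 8): no conditioning environment matches → elsewhere allophone [l].
Occurrence 3 (position 11): between a vowel and a following unstressed vowel → [l̥].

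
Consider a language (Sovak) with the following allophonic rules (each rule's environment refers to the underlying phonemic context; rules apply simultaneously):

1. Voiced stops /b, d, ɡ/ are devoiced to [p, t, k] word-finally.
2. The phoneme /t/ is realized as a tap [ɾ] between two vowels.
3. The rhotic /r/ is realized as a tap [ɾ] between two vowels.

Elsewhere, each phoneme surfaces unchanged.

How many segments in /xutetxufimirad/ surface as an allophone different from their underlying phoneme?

3

Segments that undergo a rule: /t/ → [ɾ] (rule 2); /r/ → [ɾ] (rule 3); /d/ → [t] (rule 1).
All other segments surface unchanged.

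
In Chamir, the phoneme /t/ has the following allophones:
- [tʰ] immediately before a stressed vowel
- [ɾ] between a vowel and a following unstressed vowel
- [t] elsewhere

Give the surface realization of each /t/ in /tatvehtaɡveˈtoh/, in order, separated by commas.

[t], [t], [t], [tʰ]

Occurrence 1 (position 1): no conditioning environment matches → elsewhere allophone [t].
Occurrence 2 (position 3): no conditioning environment matches → elsewhere allophone [t].
Occurrence 3 (position 7): no conditioning environment matches → elsewhere allophone [t].
Occurrence 4 (position 12): immediately before a stressed vowel → [tʰ].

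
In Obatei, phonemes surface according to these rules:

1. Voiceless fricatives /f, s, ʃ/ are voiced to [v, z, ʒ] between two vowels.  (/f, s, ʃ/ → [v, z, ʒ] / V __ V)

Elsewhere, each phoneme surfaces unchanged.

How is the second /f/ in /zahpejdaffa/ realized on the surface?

[f]

/f/ — between /f/ and /a/; rule 1 does not apply here → [f].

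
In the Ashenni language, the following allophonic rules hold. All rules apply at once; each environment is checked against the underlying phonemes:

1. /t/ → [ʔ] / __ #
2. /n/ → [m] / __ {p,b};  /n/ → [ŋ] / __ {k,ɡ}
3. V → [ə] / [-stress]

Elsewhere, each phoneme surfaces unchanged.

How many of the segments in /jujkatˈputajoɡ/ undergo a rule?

Segments that undergo a rule: /u/ → [ə] (rule 3); /a/ → [ə] (rule 3); /a/ → [ə] (rule 3); /o/ → [ə] (rule 3).
All other segments surface unchanged.

4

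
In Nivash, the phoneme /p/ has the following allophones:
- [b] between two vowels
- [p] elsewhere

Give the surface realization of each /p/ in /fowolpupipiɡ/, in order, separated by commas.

[p], [b], [b]

Occurrence 1 (position 6): no conditioning environment matches → elsewhere allophone [p].
Occurrence 2 (position 8): between two vowels → [b].
Occurrence 3 (position 10): between two vowels → [b].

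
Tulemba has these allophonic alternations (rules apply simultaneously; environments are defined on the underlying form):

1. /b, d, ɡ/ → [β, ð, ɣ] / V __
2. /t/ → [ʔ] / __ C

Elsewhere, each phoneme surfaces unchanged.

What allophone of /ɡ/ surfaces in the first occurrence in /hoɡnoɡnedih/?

[ɣ]

Rule 1 applies to /ɡ/ (between /o/ and /n/: immediately after a vowel) → [ɣ].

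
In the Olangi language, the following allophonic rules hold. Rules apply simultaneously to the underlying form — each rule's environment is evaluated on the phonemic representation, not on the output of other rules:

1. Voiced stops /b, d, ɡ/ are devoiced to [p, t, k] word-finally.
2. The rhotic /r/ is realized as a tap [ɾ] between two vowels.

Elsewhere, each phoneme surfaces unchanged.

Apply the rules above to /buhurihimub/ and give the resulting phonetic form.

/b/ (word-initial) fails the environment for rule 1, so it stays [b].
/u/ stays [u].
/h/ (between /u/ and /u/): no rule targets it → [h].
/u/ (between /h/ and /r/) is unaffected → [u].
/r/ (between /u/ and /i/): between two vowels, so rule 2 applies → [ɾ].
/i/ stays [i].
/h/ stays [h].
/i/ — not in any rule's target class → [i].
/m/ (between /i/ and /u/) is unaffected → [m].
/u/ — not in any rule's target class → [u].
/b/ (word-final) occurs word-finally → [p] by rule 1.

[buhuɾihimup]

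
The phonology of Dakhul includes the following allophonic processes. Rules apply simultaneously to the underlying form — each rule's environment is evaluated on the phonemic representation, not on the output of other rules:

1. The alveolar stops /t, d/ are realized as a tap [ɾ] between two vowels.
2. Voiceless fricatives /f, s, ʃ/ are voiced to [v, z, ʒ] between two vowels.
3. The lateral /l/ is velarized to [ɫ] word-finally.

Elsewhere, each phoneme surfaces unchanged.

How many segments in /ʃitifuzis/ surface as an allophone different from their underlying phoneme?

2

Segments that undergo a rule: /t/ → [ɾ] (rule 1); /f/ → [v] (rule 2).
All other segments surface unchanged.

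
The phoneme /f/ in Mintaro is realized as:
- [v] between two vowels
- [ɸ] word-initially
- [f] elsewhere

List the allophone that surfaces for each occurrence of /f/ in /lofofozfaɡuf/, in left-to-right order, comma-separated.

[v], [v], [f], [f]

Occurrence 1 (position 3): between two vowels → [v].
Occurrence 2 (position 5): between two vowels → [v].
Occurrence 3 (position 8): no conditioning environment matches → elsewhere allophone [f].
Occurrence 4 (position 12): no conditioning environment matches → elsewhere allophone [f].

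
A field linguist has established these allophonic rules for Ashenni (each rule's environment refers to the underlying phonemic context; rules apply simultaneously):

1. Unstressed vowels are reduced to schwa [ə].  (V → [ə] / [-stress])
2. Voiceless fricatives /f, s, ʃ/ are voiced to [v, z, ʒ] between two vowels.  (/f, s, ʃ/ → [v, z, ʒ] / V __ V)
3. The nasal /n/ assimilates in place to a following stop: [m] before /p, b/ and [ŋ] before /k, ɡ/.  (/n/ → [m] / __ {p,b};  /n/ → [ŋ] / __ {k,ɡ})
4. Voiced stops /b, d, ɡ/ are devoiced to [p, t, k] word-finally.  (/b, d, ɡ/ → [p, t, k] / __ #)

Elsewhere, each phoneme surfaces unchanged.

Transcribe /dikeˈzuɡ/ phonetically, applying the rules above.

/d/ (word-initial) is in the target of rule 4 but the environment (word-finally) is not met → [d].
/i/ (between /d/ and /k/) occurs in an unstressed syllable → [ə] by rule 1.
/k/ (between /i/ and /e/) is unaffected → [k].
/e/ (between /k/ and /z/): in an unstressed syllable, so rule 1 applies → [ə].
/z/ — not in any rule's target class → [z].
/u/ (between /z/ and /ɡ/) fails the environment for rule 1, so it stays [u].
/ɡ/ — word-final, word-finally — surfaces as [k] (rule 4).

[dəkəˈzuk]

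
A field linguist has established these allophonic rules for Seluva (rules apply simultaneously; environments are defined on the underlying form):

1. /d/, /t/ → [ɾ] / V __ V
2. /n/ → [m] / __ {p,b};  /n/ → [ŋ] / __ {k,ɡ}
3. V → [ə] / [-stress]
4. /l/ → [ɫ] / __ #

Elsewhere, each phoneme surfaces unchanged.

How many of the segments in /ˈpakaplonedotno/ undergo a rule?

6

Segments that undergo a rule: /a/ → [ə] (rule 3); /o/ → [ə] (rule 3); /e/ → [ə] (rule 3); /d/ → [ɾ] (rule 1); /o/ → [ə] (rule 3); /o/ → [ə] (rule 3).
All other segments surface unchanged.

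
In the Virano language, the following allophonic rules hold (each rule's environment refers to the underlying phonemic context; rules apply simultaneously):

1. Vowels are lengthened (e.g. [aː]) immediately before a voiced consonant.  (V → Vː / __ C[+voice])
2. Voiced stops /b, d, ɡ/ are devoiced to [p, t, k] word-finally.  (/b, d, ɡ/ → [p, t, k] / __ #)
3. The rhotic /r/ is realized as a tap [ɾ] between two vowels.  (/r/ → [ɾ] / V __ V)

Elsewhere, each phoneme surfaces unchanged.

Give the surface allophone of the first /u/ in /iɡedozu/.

[u]

/u/ (word-final): rule 1 targets it, but not before a voiced consonant → unchanged [u].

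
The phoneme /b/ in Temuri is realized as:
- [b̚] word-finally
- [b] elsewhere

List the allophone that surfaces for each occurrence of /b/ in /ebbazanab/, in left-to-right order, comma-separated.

[b], [b], [b̚]

Occurrence 1 (position 2): no conditioning environment matches → elsewhere allophone [b].
Occurrence 2 (position 3): no conditioning environment matches → elsewhere allophone [b].
Occurrence 3 (position 9): word-finally → [b̚].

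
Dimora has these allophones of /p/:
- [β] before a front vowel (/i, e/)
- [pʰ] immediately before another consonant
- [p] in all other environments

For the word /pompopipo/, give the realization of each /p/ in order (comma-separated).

[p], [p], [β], [p]

Occurrence 1 (position 1): no conditioning environment matches → elsewhere allophone [p].
Occurrence 2 (position 4): no conditioning environment matches → elsewhere allophone [p].
Occurrence 3 (position 6): before a front vowel (/i, e/) → [β].
Occurrence 4 (position 8): no conditioning environment matches → elsewhere allophone [p].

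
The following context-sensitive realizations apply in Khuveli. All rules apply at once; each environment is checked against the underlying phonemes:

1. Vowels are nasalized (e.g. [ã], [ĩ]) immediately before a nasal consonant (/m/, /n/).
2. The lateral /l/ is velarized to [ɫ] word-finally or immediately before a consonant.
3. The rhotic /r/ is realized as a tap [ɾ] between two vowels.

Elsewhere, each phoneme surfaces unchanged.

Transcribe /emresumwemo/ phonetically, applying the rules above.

/e/ — word-initial, before a nasal consonant — surfaces as [ẽ] (rule 1).
/r/ — between /m/ and /e/; rule 3 does not apply here → [r].
/e/ — between /r/ and /s/; rule 1 does not apply here → [e].
Rule 1 applies to /u/ (between /s/ and /m/: before a nasal consonant) → [ũ].
Rule 1 applies to /e/ (between /w/ and /m/: before a nasal consonant) → [ẽ].
/o/ (word-final) fails the environment for rule 1, so it stays [o].

[ẽmresũmwẽmo]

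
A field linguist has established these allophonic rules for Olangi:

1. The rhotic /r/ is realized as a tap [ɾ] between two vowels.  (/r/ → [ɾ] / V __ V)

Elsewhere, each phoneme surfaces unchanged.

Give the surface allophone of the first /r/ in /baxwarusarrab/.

Rule 1 applies to /r/ (between /a/ and /u/: between two vowels) → [ɾ].

[ɾ]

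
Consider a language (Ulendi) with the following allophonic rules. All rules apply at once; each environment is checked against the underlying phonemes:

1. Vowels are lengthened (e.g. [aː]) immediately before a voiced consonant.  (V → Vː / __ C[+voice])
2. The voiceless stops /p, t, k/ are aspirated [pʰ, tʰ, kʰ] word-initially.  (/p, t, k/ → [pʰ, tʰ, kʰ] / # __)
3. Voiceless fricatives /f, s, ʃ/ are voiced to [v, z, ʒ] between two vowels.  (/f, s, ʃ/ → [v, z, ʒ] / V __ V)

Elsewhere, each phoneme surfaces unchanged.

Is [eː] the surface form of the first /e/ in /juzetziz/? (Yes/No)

No

/e/ (between /z/ and /t/) fails the environment for rule 1, so it stays [e].
The actual realization is [e], not [eː].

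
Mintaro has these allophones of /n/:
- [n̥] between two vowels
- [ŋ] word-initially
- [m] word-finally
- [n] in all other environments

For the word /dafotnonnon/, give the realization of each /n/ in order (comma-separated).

Occurrence 1 (position 6): no conditioning environment matches → elsewhere allophone [n].
Occurrence 2 (position 8): no conditioning environment matches → elsewhere allophone [n].
Occurrence 3 (position 9): no conditioning environment matches → elsewhere allophone [n].
Occurrence 4 (position 11): word-finally → [m].

[n], [n], [n], [m]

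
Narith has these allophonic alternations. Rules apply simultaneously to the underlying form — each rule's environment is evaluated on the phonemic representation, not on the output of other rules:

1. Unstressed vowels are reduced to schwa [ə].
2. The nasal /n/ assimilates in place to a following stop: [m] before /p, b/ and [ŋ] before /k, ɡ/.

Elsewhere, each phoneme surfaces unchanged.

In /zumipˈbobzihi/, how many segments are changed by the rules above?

4

Segments that undergo a rule: /u/ → [ə] (rule 1); /i/ → [ə] (rule 1); /i/ → [ə] (rule 1); /i/ → [ə] (rule 1).
All other segments surface unchanged.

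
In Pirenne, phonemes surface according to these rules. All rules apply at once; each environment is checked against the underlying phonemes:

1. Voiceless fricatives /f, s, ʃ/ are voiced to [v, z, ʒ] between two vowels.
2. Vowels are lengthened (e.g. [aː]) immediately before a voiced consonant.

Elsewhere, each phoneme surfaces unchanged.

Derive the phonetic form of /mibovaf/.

[miːboːvaf]

/i/ meets the environment for rule 2 (before a voiced consonant) → [iː].
Rule 2 applies to /o/ (between /b/ and /v/: before a voiced consonant) → [oː].
/a/ (between /v/ and /f/): rule 2 targets it, but not before a voiced consonant → unchanged [a].
/f/ — word-final; rule 1 does not apply here → [f].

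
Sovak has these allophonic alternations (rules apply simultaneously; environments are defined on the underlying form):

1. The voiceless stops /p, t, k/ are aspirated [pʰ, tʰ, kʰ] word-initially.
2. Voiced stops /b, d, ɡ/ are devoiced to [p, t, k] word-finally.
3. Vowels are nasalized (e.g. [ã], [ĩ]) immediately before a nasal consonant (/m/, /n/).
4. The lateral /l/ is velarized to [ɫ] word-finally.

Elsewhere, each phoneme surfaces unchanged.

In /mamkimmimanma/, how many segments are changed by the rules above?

Segments that undergo a rule: /a/ → [ã] (rule 3); /i/ → [ĩ] (rule 3); /i/ → [ĩ] (rule 3); /a/ → [ã] (rule 3).
All other segments surface unchanged.

4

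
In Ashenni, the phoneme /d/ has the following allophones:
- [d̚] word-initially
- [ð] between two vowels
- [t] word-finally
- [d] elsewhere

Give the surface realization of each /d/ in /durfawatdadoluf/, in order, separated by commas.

[d̚], [d], [ð]

Occurrence 1 (position 1): word-initially → [d̚].
Occurrence 2 (position 9): no conditioning environment matches → elsewhere allophone [d].
Occurrence 3 (position 11): between two vowels → [ð].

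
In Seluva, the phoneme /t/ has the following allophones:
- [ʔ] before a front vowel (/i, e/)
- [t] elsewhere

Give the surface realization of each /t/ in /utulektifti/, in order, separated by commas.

Occurrence 1 (position 2): no conditioning environment matches → elsewhere allophone [t].
Occurrence 2 (position 7): before a front vowel (/i, e/) → [ʔ].
Occurrence 3 (position 10): before a front vowel (/i, e/) → [ʔ].

[t], [ʔ], [ʔ]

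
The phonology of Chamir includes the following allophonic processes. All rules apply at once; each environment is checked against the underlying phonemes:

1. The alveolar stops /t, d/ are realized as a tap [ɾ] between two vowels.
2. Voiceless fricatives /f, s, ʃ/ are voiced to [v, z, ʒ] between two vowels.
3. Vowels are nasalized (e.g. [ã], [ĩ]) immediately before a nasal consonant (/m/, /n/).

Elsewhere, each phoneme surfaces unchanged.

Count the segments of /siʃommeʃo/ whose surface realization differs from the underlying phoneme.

3

Segments that undergo a rule: /ʃ/ → [ʒ] (rule 2); /o/ → [õ] (rule 3); /ʃ/ → [ʒ] (rule 2).
All other segments surface unchanged.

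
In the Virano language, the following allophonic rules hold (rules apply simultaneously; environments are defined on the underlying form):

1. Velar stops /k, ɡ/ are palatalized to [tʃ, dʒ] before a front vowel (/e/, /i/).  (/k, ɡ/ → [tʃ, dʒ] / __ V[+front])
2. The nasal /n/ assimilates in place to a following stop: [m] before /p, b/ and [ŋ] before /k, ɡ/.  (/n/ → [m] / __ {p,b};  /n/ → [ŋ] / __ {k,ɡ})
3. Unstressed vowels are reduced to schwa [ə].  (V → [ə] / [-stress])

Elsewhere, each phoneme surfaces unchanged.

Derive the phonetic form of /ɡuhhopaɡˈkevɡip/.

[ɡəhhəpəɡˈtʃevdʒəp]

/ɡ/ — word-initial; rule 1 does not apply here → [ɡ].
/u/ meets the environment for rule 3 (in an unstressed syllable) → [ə].
Rule 3 applies to /o/ (between /h/ and /p/: in an unstressed syllable) → [ə].
Rule 3 applies to /a/ (between /p/ and /ɡ/: in an unstressed syllable) → [ə].
/ɡ/ (between /a/ and /k/) is in the target of rule 1 but the environment (before a front vowel) is not met → [ɡ].
/k/ meets the environment for rule 1 (before a front vowel) → [tʃ].
/e/ (between /k/ and /v/) fails the environment for rule 3, so it stays [e].
Rule 1 applies to /ɡ/ (between /v/ and /i/: before a front vowel) → [dʒ].
/i/ (between /ɡ/ and /p/) occurs in an unstressed syllable → [ə] by rule 3.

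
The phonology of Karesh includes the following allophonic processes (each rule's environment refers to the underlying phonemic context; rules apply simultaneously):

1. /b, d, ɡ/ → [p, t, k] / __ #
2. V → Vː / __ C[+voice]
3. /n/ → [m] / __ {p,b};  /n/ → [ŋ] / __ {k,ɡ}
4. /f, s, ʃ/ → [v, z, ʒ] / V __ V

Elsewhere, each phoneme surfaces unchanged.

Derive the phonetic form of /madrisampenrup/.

[maːdrizaːmpeːnrup]

/m/ — not in any rule's target class → [m].
/a/ (between /m/ and /d/): before a voiced consonant, so rule 2 applies → [aː].
/d/ (between /a/ and /r/) fails the environment for rule 1, so it stays [d].
/r/ stays [r].
/i/ — between /r/ and /s/; rule 2 does not apply here → [i].
/s/ meets the environment for rule 4 (between two vowels) → [z].
/a/ (between /s/ and /m/) occurs before a voiced consonant → [aː] by rule 2.
/m/ — not in any rule's target class → [m].
/p/ — not in any rule's target class → [p].
/e/ — between /p/ and /n/, before a voiced consonant — surfaces as [eː] (rule 2).
/n/ — between /e/ and /r/; rule 3 does not apply here → [n].
/r/ (between /n/ and /u/) is unaffected → [r].
/u/ (between /r/ and /p/): rule 2 targets it, but not before a voiced consonant → unchanged [u].
/p/ — not in any rule's target class → [p].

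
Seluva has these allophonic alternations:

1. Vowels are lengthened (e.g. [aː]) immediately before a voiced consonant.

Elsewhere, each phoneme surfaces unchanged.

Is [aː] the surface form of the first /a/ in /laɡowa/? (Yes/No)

/a/ meets the environment for rule 1 (before a voiced consonant) → [aː].
The actual realization is [aː], which matches [aː].

Yes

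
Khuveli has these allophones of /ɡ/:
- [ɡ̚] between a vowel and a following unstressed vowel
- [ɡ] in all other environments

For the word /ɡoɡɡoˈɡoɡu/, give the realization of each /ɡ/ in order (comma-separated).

[ɡ], [ɡ], [ɡ], [ɡ], [ɡ̚]

Occurrence 1 (position 1): no conditioning environment matches → elsewhere allophone [ɡ].
Occurrence 2 (position 3): no conditioning environment matches → elsewhere allophone [ɡ].
Occurrence 3 (position 4): no conditioning environment matches → elsewhere allophone [ɡ].
Occurrence 4 (position 6): no conditioning environment matches → elsewhere allophone [ɡ].
Occurrence 5 (position 8): between a vowel and a following unstressed vowel → [ɡ̚].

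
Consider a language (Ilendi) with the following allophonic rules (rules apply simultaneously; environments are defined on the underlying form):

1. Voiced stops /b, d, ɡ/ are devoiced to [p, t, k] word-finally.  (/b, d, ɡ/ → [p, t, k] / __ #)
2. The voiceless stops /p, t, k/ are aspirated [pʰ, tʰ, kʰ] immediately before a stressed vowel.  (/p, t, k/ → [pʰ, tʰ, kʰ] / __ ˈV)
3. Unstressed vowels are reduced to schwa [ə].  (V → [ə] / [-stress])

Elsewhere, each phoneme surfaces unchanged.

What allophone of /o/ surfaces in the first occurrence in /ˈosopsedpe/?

/o/ — word-initial; rule 3 does not apply here → [o].

[o]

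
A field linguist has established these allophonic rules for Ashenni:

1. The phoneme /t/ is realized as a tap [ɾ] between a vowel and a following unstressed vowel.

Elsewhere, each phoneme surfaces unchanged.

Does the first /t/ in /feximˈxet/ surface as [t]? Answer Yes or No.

Yes

/t/ — word-final; rule 1 does not apply here → [t].
The actual realization is [t], which matches [t].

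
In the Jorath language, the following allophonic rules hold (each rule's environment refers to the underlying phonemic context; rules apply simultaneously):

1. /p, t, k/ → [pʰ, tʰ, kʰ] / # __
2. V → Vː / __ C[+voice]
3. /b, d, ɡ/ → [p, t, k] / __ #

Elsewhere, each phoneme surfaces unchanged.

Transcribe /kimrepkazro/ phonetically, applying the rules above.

/k/ (word-initial) occurs word-initially → [kʰ] by rule 1.
/i/ (between /k/ and /m/) occurs before a voiced consonant → [iː] by rule 2.
/m/ (between /i/ and /r/) is unaffected → [m].
/r/ (between /m/ and /e/): no rule targets it → [r].
/e/ (between /r/ and /p/): rule 2 targets it, but not before a voiced consonant → unchanged [e].
/p/ (between /e/ and /k/) fails the environment for rule 1, so it stays [p].
/k/ (between /p/ and /a/) is in the target of rule 1 but the environment (word-initially) is not met → [k].
/a/ — between /k/ and /z/, before a voiced consonant — surfaces as [aː] (rule 2).
/z/ — not in any rule's target class → [z].
/r/ stays [r].
/o/ (word-final): rule 2 targets it, but not before a voiced consonant → unchanged [o].

[kʰiːmrepkaːzro]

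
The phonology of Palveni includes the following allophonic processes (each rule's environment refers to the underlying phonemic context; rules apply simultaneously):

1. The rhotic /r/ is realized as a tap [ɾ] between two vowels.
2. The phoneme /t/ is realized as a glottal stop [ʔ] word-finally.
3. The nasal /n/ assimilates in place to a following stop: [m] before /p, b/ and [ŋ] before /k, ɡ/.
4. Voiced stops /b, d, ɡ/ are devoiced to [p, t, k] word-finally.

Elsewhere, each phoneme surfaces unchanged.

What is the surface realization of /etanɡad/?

/t/ (between /e/ and /a/) fails the environment for rule 2, so it stays [t].
/n/ — between /a/ and /ɡ/, before a labial or velar stop — surfaces as [ŋ] (rule 3).
/ɡ/ (between /n/ and /a/) is in the target of rule 4 but the environment (word-finally) is not met → [ɡ].
/d/ — word-final, word-finally — surfaces as [t] (rule 4).

[etaŋɡat]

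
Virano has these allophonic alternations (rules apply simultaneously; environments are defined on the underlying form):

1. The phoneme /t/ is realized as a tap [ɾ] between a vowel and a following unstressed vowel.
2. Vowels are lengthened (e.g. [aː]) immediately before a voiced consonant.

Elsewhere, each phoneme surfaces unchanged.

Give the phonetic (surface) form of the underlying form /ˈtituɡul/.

/t/ (word-initial) is in the target of rule 1 but the environment (between a vowel and a following unstressed vowel) is not met → [t].
/i/ — between /t/ and /t/; rule 2 does not apply here → [i].
/t/ (between /i/ and /u/): between a vowel and a following unstressed vowel, so rule 1 applies → [ɾ].
/u/ (between /t/ and /ɡ/) occurs before a voiced consonant → [uː] by rule 2.
/ɡ/ stays [ɡ].
/u/ — between /ɡ/ and /l/, before a voiced consonant — surfaces as [uː] (rule 2).
/l/ — not in any rule's target class → [l].

[ˈtiɾuːɡuːl]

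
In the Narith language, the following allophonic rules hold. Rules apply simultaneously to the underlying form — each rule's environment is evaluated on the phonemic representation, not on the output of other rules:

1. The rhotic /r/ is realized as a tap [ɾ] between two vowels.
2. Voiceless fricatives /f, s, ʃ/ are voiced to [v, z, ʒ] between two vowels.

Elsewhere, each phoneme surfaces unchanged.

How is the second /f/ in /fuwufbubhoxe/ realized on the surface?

[f]

/f/ — between /u/ and /b/; rule 2 does not apply here → [f].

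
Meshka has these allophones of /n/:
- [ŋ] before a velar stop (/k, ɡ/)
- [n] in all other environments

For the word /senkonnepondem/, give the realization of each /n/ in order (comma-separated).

Occurrence 1 (position 3): before a velar stop → [ŋ].
Occurrence 2 (position 6): no conditioning environment matches → elsewhere allophone [n].
Occurrence 3 (position 7): no conditioning environment matches → elsewhere allophone [n].
Occurrence 4 (position 11): no conditioning environment matches → elsewhere allophone [n].

[ŋ], [n], [n], [n]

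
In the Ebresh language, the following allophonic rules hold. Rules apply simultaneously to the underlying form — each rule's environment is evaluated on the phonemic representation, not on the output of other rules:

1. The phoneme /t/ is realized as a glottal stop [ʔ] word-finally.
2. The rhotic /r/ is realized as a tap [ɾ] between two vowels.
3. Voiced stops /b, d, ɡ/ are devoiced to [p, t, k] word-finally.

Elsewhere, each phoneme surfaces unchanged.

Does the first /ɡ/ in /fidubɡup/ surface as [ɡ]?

/ɡ/ — between /b/ and /u/; rule 3 does not apply here → [ɡ].
The actual realization is [ɡ], which matches [ɡ].

Yes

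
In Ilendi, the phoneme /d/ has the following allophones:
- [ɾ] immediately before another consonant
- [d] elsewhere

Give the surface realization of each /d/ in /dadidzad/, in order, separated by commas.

[d], [d], [ɾ], [d]

Occurrence 1 (position 1): no conditioning environment matches → elsewhere allophone [d].
Occurrence 2 (position 3): no conditioning environment matches → elsewhere allophone [d].
Occurrence 3 (position 5): immediately before another consonant → [ɾ].
Occurrence 4 (position 8): no conditioning environment matches → elsewhere allophone [d].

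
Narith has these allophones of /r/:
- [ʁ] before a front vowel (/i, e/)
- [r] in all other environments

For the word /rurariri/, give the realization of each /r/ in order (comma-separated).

[r], [r], [ʁ], [ʁ]

Occurrence 1 (position 1): no conditioning environment matches → elsewhere allophone [r].
Occurrence 2 (position 3): no conditioning environment matches → elsewhere allophone [r].
Occurrence 3 (position 5): before a front vowel (/i, e/) → [ʁ].
Occurrence 4 (position 7): before a front vowel (/i, e/) → [ʁ].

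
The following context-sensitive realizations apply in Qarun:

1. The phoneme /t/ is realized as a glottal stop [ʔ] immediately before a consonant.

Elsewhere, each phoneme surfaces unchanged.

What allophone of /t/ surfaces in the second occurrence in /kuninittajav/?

[t]

/t/ (between /t/ and /a/) is in the target of rule 1 but the environment (immediately before a consonant) is not met → [t].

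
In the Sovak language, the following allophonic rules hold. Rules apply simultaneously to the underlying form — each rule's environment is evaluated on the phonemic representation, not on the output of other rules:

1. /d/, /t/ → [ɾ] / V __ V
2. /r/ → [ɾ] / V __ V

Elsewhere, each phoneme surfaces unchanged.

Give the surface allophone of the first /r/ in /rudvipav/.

[r]

/r/ — word-initial; rule 2 does not apply here → [r].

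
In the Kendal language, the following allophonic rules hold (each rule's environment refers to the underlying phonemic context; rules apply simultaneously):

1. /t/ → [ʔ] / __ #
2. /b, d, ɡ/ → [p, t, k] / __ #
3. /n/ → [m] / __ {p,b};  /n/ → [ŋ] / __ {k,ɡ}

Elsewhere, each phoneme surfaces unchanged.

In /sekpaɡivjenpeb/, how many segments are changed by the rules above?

Segments that undergo a rule: /n/ → [m] (rule 3); /b/ → [p] (rule 2).
All other segments surface unchanged.

2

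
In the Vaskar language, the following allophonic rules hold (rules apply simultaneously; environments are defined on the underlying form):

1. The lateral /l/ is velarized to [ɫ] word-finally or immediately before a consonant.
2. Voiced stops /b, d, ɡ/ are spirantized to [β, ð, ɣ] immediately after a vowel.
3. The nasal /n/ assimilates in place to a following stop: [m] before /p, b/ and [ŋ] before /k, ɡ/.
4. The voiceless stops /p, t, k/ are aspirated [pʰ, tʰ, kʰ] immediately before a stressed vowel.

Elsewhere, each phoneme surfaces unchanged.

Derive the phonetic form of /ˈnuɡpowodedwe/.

[ˈnuɣpowoðeðwe]

/n/ (word-initial): rule 3 targets it, but not before a labial or velar stop → unchanged [n].
/u/ — not in any rule's target class → [u].
/ɡ/ (between /u/ and /p/): immediately after a vowel, so rule 2 applies → [ɣ].
/p/ (between /ɡ/ and /o/) fails the environment for rule 4, so it stays [p].
/o/ (between /p/ and /w/): no rule targets it → [o].
/w/ — not in any rule's target class → [w].
/o/ (between /w/ and /d/): no rule targets it → [o].
/d/ (between /o/ and /e/) occurs immediately after a vowel → [ð] by rule 2.
/e/ (between /d/ and /d/): no rule targets it → [e].
Rule 2 applies to /d/ (between /e/ and /w/: immediately after a vowel) → [ð].
/w/ stays [w].
/e/ (word-final) is unaffected → [e].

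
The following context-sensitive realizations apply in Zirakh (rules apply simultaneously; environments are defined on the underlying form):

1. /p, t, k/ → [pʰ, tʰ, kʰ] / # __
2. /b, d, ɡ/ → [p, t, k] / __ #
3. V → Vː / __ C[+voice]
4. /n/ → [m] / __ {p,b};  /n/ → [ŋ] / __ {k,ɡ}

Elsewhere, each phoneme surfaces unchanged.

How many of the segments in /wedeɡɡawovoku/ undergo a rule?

Segments that undergo a rule: /e/ → [eː] (rule 3); /e/ → [eː] (rule 3); /a/ → [aː] (rule 3); /o/ → [oː] (rule 3).
All other segments surface unchanged.

4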